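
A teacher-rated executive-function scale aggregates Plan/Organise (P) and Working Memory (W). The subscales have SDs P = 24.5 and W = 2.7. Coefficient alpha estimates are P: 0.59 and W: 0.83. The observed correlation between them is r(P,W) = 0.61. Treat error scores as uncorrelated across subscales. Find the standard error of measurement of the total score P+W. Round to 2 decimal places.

15.73

Var(total) = 607.54 + 80.703 = 688.243.
True-score variance = 360.198 + 80.703 = 440.901, so reliability = 0.6406.
Error variance = 688.243 − 440.901 = 247.342; SEM = √247.342 = 15.73.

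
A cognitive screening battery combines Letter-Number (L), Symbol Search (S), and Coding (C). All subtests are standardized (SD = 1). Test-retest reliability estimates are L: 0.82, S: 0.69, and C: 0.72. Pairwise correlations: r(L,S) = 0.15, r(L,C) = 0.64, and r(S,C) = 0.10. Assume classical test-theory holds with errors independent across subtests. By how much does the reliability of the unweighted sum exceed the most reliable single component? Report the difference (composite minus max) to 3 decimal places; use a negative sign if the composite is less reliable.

Var(sum) = 3 + 1.78 = 4.78; true-score variance = 2.23 + 1.78 = 4.01; composite reliability = 0.8389.
Max component reliability = 0.8200.
Difference = 0.8389 − 0.8200 = 0.019.

0.019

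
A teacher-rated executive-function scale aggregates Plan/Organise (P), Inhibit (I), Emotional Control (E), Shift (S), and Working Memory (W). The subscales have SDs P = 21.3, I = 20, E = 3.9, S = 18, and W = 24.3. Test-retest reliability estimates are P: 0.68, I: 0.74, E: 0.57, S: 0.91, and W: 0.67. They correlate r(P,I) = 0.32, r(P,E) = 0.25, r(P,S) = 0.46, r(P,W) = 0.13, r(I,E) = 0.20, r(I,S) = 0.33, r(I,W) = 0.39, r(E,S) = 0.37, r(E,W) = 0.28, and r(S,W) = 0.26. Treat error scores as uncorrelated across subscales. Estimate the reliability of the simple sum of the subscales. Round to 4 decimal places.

Var(P+I+E+S+W) = 21.3² + 20² + 3.9² + 18² + 24.3² + 2·[21.3·20·0.32 + 21.3·3.9·0.25 + 21.3·18·0.46 + 21.3·24.3·0.13 + 20·3.9·0.20 + 20·18·0.33 + 20·24.3·0.39 + 3.9·18·0.37 + 3.9·24.3·0.28 + 18·24.3·0.26] = 1783.39 + 1781.82 = 3565.21.
With uncorrelated errors the cross-covariances are all true-score covariance, so they carry over unchanged; only the diagonal terms shrink to ρᵢσᵢ².
True-score variance = [21.3²·0.68 + 20²·0.74 + 3.9²·0.57 + 18²·0.91 + 24.3²·0.67] + 1781.82 = 1303.65 + 1781.82 = 3085.47.
Reliability = 3085.47 / 3565.21 = 0.8654.

0.8654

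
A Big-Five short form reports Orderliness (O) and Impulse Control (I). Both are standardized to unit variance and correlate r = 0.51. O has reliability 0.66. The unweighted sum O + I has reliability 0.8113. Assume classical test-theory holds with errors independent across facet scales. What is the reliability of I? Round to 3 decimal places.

Var(O+I) = 2 + 2·0.51 = 3.020.
True-score variance = ρ_O + ρ_I + 2·0.51, so 0.8113 = (0.66 + ρ_I + 1.02) / 3.020.
ρ_I = 0.8113·3.020 − 0.66 − 1.02 = 0.770.

0.770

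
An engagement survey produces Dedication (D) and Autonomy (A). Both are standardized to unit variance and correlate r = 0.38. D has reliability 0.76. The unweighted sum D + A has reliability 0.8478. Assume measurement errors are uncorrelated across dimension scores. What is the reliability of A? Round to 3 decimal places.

Var(D+A) = 2 + 2·0.38 = 2.760.
True-score variance = ρ_D + ρ_A + 2·0.38, so 0.8478 = (0.76 + ρ_A + 0.76) / 2.760.
ρ_A = 0.8478·2.760 − 0.76 − 0.76 = 0.820.

0.820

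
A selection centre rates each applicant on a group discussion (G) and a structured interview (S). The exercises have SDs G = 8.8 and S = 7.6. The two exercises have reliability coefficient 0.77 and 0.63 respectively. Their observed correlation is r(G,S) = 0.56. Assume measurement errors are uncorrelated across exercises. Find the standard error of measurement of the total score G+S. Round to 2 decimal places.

6.26

Var(total) = 135.2 + 74.9056 = 210.106.
True-score variance = 96.0176 + 74.9056 = 170.923, so reliability = 0.8135.
Error variance = 210.106 − 170.923 = 39.1824; SEM = √39.1824 = 6.26.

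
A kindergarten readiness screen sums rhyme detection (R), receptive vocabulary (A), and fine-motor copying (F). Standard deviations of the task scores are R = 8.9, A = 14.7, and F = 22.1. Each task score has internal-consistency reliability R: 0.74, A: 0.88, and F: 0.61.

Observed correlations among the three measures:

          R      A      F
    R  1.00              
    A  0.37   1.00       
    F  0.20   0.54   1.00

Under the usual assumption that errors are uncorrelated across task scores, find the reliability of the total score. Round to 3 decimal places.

Var(R+A+F) = 8.9² + 14.7² + 22.1² + 2·[8.9·14.7·0.37 + 8.9·22.1·0.20 + 14.7·22.1·0.54] = 783.71 + 526.35 = 1310.06.
With uncorrelated errors the cross-covariances are all true-score covariance, so they carry over unchanged; only the diagonal terms shrink to ρᵢσᵢ².
True-score variance = [8.9²·0.74 + 14.7²·0.88 + 22.1²·0.61] + 526.35 = 546.705 + 526.35 = 1073.05.
Reliability = 1073.05 / 1310.06 = 0.819.

0.819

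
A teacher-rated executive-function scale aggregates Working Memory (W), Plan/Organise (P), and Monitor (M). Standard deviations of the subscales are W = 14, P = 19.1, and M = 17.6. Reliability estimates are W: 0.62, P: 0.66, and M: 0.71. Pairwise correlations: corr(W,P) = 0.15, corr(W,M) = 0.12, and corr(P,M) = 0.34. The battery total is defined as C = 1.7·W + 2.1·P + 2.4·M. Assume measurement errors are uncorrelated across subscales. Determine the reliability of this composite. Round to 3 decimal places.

0.773

Var(C) = 1.7²·14² + 2.1²·19.1² + 2.4²·17.6² + 2·[3.57·14·19.1·0.15 + 4.08·14·17.6·0.12 + 5.04·19.1·17.6·0.34] = 3959.47 + 1679.75 = 5639.22.
Under uncorrelated errors the observed covariances equal the true-score covariances, so only the own-variance terms attenuate.
True-score variance = [1.7²·14²·0.62 + 2.1²·19.1²·0.66 + 2.4²·17.6²·0.71] + 1679.75 = 2679.8 + 1679.75 = 4359.55.
Reliability = 4359.55 / 5639.22 = 0.773.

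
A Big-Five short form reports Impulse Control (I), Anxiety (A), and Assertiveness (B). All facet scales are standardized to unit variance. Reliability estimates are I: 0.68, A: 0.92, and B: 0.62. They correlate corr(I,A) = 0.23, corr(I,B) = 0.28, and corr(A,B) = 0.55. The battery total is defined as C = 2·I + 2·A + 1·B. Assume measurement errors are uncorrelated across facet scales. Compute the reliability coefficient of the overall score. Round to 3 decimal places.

0.860

Var(C) = 2² + 2² + 1 + 2·[4·0.23 + 2·0.28 + 2·0.55] = 9 + 5.16 = 14.16.
Under uncorrelated errors the observed covariances equal the true-score covariances, so only the own-variance terms attenuate.
True-score variance = [2²·0.68 + 2²·0.92 + 0.62] + 5.16 = 7.02 + 5.16 = 12.18.
Reliability = 12.18 / 14.16 = 0.860.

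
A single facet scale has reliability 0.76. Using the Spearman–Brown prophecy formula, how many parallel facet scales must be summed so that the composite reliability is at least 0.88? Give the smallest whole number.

3

k ≥ ρ*(1−ρ₁)/(ρ₁(1−ρ*)) = 0.88·0.24 / (0.76·0.12) = 2.316.
Smallest integer k = 3.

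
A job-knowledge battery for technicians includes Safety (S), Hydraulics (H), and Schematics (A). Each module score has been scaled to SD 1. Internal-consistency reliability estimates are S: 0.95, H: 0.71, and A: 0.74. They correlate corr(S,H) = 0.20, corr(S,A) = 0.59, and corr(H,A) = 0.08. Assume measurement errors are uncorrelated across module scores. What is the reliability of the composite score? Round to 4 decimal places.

0.8734

Var(S+H+A) = 3 + 2·[0.20 + 0.59 + 0.08] = 3 + 1.74 = 4.74.
Under uncorrelated errors the observed covariances equal the true-score covariances, so only the own-variance terms attenuate.
True-score variance = [0.95 + 0.71 + 0.74] + 1.74 = 2.4 + 1.74 = 4.14.
Reliability = 4.14 / 4.74 = 0.8734.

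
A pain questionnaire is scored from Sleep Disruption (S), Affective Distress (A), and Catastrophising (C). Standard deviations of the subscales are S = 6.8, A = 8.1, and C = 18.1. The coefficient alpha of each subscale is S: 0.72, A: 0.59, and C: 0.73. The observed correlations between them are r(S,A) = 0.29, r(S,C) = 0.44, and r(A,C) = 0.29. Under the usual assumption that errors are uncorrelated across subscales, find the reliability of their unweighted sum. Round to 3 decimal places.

0.807

Var(S+A+C) = 6.8² + 8.1² + 18.1² + 2·[6.8·8.1·0.29 + 6.8·18.1·0.44 + 8.1·18.1·0.29] = 439.46 + 225.291 = 664.751.
Under uncorrelated errors the observed covariances equal the true-score covariances, so only the own-variance terms attenuate.
True-score variance = [6.8²·0.72 + 8.1²·0.59 + 18.1²·0.73] + 225.291 = 311.158 + 225.291 = 536.449.
Reliability = 536.449 / 664.751 = 0.807.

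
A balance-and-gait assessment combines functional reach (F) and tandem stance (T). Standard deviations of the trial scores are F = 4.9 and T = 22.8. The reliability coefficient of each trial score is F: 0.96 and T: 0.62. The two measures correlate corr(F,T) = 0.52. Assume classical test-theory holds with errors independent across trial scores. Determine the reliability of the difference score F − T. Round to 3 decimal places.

0.536

Var(F−T) = 4.9² + 22.8² − 2·4.9·22.8·0.52 = 543.85 − 116.189 = 427.661.
Because errors are independent across components, Cov(Tᵢ,Tⱼ) = Cov(Xᵢ,Xⱼ); the off-diagonal part of the true-score variance is the same as above.
True-score variance = [4.9²·0.96 + 22.8²·0.62] − 116.189 = 345.35 − 116.189 = 229.162.
Reliability = 229.162 / 427.661 = 0.536.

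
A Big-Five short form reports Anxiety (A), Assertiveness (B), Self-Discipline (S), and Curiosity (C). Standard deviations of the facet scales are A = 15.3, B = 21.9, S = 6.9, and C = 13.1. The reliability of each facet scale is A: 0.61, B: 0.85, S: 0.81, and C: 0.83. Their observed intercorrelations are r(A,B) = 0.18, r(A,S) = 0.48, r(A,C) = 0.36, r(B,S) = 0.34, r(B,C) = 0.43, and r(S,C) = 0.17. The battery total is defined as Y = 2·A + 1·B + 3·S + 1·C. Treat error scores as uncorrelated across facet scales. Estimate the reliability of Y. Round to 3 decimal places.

Var(Y) = 2²·15.3² + 21.9² + 3²·6.9² + 13.1² + 2·[2·15.3·21.9·0.18 + 6·15.3·6.9·0.48 + 2·15.3·13.1·0.36 + 3·21.9·6.9·0.34 + 21.9·13.1·0.43 + 3·6.9·13.1·0.17] = 2016.07 + 1785.14 = 3801.21.
Because errors are independent across components, Cov(Tᵢ,Tⱼ) = Cov(Xᵢ,Xⱼ); the off-diagonal part of the true-score variance is the same as above.
True-score variance = [2²·15.3²·0.61 + 21.9²·0.85 + 3²·6.9²·0.81 + 13.1²·0.83] + 1785.14 = 1468.36 + 1785.14 = 3253.5.
Reliability = 3253.5 / 3801.21 = 0.856.

0.856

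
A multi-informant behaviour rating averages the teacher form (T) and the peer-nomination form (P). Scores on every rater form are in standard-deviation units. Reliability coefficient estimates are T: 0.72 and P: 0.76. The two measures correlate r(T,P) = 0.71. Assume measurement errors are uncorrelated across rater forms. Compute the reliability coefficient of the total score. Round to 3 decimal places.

0.848

Var(T+P) = 2 + 2·[0.71] = 2 + 1.42 = 3.42.
Under uncorrelated errors the observed covariances equal the true-score covariances, so only the own-variance terms attenuate.
True-score variance = [0.72 + 0.76] + 1.42 = 1.48 + 1.42 = 2.9.
Reliability = 2.9 / 3.42 = 0.848.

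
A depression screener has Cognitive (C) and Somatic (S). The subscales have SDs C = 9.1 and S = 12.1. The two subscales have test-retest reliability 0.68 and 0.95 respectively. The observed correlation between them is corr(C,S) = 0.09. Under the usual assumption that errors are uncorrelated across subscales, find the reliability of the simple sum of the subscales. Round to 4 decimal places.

Var(C+S) = 9.1² + 12.1² + 2·[9.1·12.1·0.09] = 229.22 + 19.8198 = 249.04.
Because errors are independent across components, Cov(Tᵢ,Tⱼ) = Cov(Xᵢ,Xⱼ); the off-diagonal part of the true-score variance is the same as above.
True-score variance = [9.1²·0.68 + 12.1²·0.95] + 19.8198 = 195.4 + 19.8198 = 215.22.
Reliability = 215.22 / 249.04 = 0.8642.

0.8642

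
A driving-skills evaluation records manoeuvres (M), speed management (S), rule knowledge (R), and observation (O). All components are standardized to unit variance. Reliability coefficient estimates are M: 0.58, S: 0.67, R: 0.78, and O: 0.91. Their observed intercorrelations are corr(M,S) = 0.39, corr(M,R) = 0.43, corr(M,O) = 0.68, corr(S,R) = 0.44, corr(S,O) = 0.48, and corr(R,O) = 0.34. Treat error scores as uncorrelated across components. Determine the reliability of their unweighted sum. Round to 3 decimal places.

0.889

Var(M+S+R+O) = 4 + 2·[0.39 + 0.43 + 0.68 + 0.44 + 0.48 + 0.34] = 4 + 5.52 = 9.52.
With uncorrelated errors the cross-covariances are all true-score covariance, so they carry over unchanged; only the diagonal terms shrink to ρᵢσᵢ².
True-score variance = [0.58 + 0.67 + 0.78 + 0.91] + 5.52 = 2.94 + 5.52 = 8.46.
Reliability = 8.46 / 9.52 = 0.889.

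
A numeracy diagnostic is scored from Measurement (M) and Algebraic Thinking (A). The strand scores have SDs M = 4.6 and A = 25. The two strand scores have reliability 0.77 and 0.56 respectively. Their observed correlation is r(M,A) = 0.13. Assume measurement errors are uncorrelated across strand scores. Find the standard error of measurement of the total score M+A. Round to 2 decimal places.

Var(total) = 646.16 + 29.9 = 676.06.
True-score variance = 366.293 + 29.9 = 396.193, so reliability = 0.5860.
Error variance = 676.06 − 396.193 = 279.867; SEM = √279.867 = 16.73.

16.73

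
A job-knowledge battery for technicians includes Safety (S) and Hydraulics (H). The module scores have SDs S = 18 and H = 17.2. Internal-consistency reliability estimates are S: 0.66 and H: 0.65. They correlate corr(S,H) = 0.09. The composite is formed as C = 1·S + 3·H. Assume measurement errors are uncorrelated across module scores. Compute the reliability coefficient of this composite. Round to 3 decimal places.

Var(C) = 18² + 3²·17.2² + 2·[3·18·17.2·0.09] = 2986.56 + 167.184 = 3153.74.
Under uncorrelated errors the observed covariances equal the true-score covariances, so only the own-variance terms attenuate.
True-score variance = [18²·0.66 + 3²·17.2²·0.65] + 167.184 = 1944.5 + 167.184 = 2111.69.
Reliability = 2111.69 / 3153.74 = 0.670.

0.670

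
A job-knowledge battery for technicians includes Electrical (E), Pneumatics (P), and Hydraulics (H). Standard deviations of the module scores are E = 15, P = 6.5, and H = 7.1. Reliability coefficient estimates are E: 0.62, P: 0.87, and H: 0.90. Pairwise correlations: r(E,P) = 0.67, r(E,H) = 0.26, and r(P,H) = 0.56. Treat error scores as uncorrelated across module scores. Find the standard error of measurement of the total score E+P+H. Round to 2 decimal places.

9.80

Var(total) = 317.66 + 237.718 = 555.378.
True-score variance = 221.626 + 237.718 = 459.345, so reliability = 0.8271.
Error variance = 555.378 − 459.345 = 96.0335; SEM = √96.0335 = 9.80.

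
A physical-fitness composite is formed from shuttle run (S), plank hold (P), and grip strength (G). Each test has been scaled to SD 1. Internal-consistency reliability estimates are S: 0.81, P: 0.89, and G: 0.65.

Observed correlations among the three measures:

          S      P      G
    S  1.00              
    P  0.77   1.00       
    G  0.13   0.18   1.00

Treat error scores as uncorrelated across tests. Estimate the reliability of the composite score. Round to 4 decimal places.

0.8740

Var(S+P+G) = 3 + 2·[0.77 + 0.13 + 0.18] = 3 + 2.16 = 5.16.
Because errors are independent across components, Cov(Tᵢ,Tⱼ) = Cov(Xᵢ,Xⱼ); the off-diagonal part of the true-score variance is the same as above.
True-score variance = [0.81 + 0.89 + 0.65] + 2.16 = 2.35 + 2.16 = 4.51.
Reliability = 4.51 / 5.16 = 0.8740.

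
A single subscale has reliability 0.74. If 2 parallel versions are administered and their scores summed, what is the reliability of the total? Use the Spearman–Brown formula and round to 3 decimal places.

ρ_k = kρ / (1 + (k−1)ρ) = 2·0.74 / (1 + 1·0.74) = 1.480 / 1.740 = 0.851.

0.851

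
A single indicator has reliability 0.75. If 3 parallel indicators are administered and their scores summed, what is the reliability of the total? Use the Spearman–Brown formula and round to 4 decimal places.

0.9000

ρ_k = kρ / (1 + (k−1)ρ) = 3·0.75 / (1 + 2·0.75) = 2.250 / 2.500 = 0.9000.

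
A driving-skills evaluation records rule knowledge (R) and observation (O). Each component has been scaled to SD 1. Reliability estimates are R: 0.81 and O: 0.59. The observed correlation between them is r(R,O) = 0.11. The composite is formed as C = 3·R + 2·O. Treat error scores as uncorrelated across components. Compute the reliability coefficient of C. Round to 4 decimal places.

Var(C) = 3² + 2² + 2·[6·0.11] = 13 + 1.32 = 14.32.
With uncorrelated errors the cross-covariances are all true-score covariance, so they carry over unchanged; only the diagonal terms shrink to ρᵢσᵢ².
True-score variance = [3²·0.81 + 2²·0.59] + 1.32 = 9.65 + 1.32 = 10.97.
Reliability = 10.97 / 14.32 = 0.7661.

0.7661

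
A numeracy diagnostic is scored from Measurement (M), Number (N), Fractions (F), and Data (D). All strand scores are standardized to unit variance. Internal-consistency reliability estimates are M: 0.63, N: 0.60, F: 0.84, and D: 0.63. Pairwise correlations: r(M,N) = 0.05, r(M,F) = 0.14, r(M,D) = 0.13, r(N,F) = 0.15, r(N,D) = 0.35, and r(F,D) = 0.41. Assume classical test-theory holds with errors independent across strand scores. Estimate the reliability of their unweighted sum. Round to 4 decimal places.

Var(M+N+F+D) = 4 + 2·[0.05 + 0.14 + 0.13 + 0.15 + 0.35 + 0.41] = 4 + 2.46 = 6.46.
Under uncorrelated errors the observed covariances equal the true-score covariances, so only the own-variance terms attenuate.
True-score variance = [0.63 + 0.60 + 0.84 + 0.63] + 2.46 = 2.7 + 2.46 = 5.16.
Reliability = 5.16 / 6.46 = 0.7988.

0.7988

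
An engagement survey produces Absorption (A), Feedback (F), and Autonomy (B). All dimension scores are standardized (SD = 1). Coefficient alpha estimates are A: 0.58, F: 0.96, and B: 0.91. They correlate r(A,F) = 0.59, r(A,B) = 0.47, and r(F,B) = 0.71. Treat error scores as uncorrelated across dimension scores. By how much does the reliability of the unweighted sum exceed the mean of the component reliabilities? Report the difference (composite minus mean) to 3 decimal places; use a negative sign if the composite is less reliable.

0.099

Var(sum) = 3 + 3.54 = 6.54; true-score variance = 2.45 + 3.54 = 5.99; composite reliability = 0.9159.
Mean component reliability = 0.8167.
Difference = 0.9159 − 0.8167 = 0.099.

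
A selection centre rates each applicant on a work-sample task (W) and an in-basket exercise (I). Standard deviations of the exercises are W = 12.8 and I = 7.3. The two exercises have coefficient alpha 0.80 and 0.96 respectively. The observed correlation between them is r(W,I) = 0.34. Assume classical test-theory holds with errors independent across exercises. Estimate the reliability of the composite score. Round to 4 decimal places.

Var(W+I) = 12.8² + 7.3² + 2·[12.8·7.3·0.34] = 217.13 + 63.5392 = 280.669.
Under uncorrelated errors the observed covariances equal the true-score covariances, so only the own-variance terms attenuate.
True-score variance = [12.8²·0.80 + 7.3²·0.96] + 63.5392 = 182.23 + 63.5392 = 245.77.
Reliability = 245.77 / 280.669 = 0.8757.

0.8757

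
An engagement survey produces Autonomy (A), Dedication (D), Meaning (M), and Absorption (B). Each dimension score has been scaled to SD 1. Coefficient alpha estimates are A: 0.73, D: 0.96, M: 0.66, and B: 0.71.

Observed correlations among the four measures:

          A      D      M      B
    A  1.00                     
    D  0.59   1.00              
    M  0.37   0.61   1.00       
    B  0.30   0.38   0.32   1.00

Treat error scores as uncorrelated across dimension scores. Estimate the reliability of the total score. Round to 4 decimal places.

0.8972

Var(A+D+M+B) = 4 + 2·[0.59 + 0.37 + 0.30 + 0.61 + 0.38 + 0.32] = 4 + 5.14 = 9.14.
Under uncorrelated errors the observed covariances equal the true-score covariances, so only the own-variance terms attenuate.
True-score variance = [0.73 + 0.96 + 0.66 + 0.71] + 5.14 = 3.06 + 5.14 = 8.2.
Reliability = 8.2 / 9.14 = 0.8972.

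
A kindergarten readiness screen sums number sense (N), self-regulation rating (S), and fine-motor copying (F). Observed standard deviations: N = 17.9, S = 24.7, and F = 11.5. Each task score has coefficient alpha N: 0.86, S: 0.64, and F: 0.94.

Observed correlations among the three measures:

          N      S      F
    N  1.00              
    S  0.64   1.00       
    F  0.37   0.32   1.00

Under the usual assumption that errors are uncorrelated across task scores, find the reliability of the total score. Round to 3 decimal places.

Var(N+S+F) = 17.9² + 24.7² + 11.5² + 2·[17.9·24.7·0.64 + 17.9·11.5·0.37 + 24.7·11.5·0.32] = 1062.75 + 900.047 = 1962.8.
Under uncorrelated errors the observed covariances equal the true-score covariances, so only the own-variance terms attenuate.
True-score variance = [17.9²·0.86 + 24.7²·0.64 + 11.5²·0.94] + 900.047 = 790.325 + 900.047 = 1690.37.
Reliability = 1690.37 / 1962.8 = 0.861.

0.861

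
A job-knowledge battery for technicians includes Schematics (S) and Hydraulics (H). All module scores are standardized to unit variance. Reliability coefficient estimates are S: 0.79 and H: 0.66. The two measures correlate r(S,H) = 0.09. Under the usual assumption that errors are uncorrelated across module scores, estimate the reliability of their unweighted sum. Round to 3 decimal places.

Var(S+H) = 2 + 2·[0.09] = 2 + 0.18 = 2.18.
Under uncorrelated errors the observed covariances equal the true-score covariances, so only the own-variance terms attenuate.
True-score variance = [0.79 + 0.66] + 0.18 = 1.45 + 0.18 = 1.63.
Reliability = 1.63 / 2.18 = 0.748.

0.748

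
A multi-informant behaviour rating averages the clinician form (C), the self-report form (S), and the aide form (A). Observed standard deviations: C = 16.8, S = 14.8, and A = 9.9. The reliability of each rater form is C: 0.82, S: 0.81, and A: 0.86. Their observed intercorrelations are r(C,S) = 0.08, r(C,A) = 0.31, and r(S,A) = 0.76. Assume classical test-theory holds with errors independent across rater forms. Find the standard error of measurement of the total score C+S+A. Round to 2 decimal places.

10.30

Var(total) = 599.29 + 365.611 = 964.901.
True-score variance = 493.148 + 365.611 = 858.759, so reliability = 0.8900.
Error variance = 964.901 − 858.759 = 106.142; SEM = √106.142 = 10.30.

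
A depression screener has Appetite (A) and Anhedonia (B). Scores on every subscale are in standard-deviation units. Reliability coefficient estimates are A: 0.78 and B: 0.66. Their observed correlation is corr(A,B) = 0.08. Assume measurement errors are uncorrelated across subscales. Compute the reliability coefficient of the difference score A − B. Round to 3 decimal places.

Var(A−B) = 1 + 1 − 2·0.08 = 2 − 0.16 = 1.84.
With uncorrelated errors the cross-covariances are all true-score covariance, so they carry over unchanged; only the diagonal terms shrink to ρᵢσᵢ².
True-score variance = [0.78 + 0.66] − 0.16 = 1.44 − 0.16 = 1.28.
Reliability = 1.28 / 1.84 = 0.696.

0.696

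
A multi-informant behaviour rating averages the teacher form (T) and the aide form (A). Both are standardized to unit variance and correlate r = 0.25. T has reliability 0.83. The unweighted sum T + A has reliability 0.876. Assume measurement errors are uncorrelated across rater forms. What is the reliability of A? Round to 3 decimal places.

0.860

Var(T+A) = 2 + 2·0.25 = 2.500.
True-score variance = ρ_T + ρ_A + 2·0.25, so 0.876 = (0.83 + ρ_A + 0.50) / 2.500.
ρ_A = 0.876·2.500 − 0.83 − 0.50 = 0.860.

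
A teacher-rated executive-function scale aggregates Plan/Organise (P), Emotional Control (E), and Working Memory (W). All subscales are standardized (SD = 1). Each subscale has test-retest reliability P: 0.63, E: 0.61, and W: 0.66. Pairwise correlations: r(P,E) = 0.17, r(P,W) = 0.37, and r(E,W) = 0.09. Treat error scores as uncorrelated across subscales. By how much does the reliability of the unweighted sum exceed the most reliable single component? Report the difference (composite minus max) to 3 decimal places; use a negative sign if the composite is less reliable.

Var(sum) = 3 + 1.26 = 4.26; true-score variance = 1.9 + 1.26 = 3.16; composite reliability = 0.7418.
Max component reliability = 0.6600.
Difference = 0.7418 − 0.6600 = 0.082.

0.082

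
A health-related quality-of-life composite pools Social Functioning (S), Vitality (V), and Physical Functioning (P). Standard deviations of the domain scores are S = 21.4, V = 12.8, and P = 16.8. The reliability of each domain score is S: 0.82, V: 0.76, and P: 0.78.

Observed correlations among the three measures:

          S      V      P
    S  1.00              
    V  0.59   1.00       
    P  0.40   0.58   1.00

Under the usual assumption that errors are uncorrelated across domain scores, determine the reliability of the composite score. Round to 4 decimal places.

Var(S+V+P) = 21.4² + 12.8² + 16.8² + 2·[21.4·12.8·0.59 + 21.4·16.8·0.40 + 12.8·16.8·0.58] = 904.04 + 860.288 = 1764.33.
Under uncorrelated errors the observed covariances equal the true-score covariances, so only the own-variance terms attenuate.
True-score variance = [21.4²·0.82 + 12.8²·0.76 + 16.8²·0.78] + 860.288 = 720.193 + 860.288 = 1580.48.
Reliability = 1580.48 / 1764.33 = 0.8958.

0.8958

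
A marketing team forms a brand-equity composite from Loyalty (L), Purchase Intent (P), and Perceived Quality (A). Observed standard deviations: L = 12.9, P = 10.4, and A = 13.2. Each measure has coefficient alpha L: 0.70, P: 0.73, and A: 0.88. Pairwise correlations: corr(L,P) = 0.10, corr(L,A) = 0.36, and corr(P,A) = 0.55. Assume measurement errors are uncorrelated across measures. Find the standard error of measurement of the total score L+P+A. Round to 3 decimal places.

Var(total) = 448.81 + 300.442 = 749.252.
True-score variance = 348.775 + 300.442 = 649.217, so reliability = 0.8665.
Error variance = 749.252 − 649.217 = 100.035; SEM = √100.035 = 10.002.

10.002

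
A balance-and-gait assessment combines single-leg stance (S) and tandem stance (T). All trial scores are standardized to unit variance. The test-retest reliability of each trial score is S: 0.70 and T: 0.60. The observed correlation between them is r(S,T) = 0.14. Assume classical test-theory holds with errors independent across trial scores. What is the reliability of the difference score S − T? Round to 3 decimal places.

Var(S−T) = 1 + 1 − 2·0.14 = 2 − 0.28 = 1.72.
Under uncorrelated errors the observed covariances equal the true-score covariances, so only the own-variance terms attenuate.
True-score variance = [0.70 + 0.60] − 0.28 = 1.3 − 0.28 = 1.02.
Reliability = 1.02 / 1.72 = 0.593.

0.593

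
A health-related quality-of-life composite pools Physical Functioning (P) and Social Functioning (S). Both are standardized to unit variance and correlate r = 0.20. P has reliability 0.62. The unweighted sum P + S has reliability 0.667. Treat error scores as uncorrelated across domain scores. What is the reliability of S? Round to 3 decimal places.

0.581

Var(P+S) = 2 + 2·0.20 = 2.400.
True-score variance = ρ_P + ρ_S + 2·0.20, so 0.667 = (0.62 + ρ_S + 0.40) / 2.400.
ρ_S = 0.667·2.400 − 0.62 − 0.40 = 0.581.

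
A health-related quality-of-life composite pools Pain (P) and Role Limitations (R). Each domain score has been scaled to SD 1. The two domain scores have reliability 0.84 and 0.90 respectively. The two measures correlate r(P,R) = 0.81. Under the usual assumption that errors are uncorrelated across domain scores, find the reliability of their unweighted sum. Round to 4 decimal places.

0.9282

Var(P+R) = 2 + 2·[0.81] = 2 + 1.62 = 3.62.
Because errors are independent across components, Cov(Tᵢ,Tⱼ) = Cov(Xᵢ,Xⱼ); the off-diagonal part of the true-score variance is the same as above.
True-score variance = [0.84 + 0.90] + 1.62 = 1.74 + 1.62 = 3.36.
Reliability = 3.36 / 3.62 = 0.9282.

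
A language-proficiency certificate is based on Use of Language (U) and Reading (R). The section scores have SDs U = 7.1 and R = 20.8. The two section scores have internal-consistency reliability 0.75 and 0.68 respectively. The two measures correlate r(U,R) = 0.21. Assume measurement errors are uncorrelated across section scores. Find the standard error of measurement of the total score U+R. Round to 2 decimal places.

Var(total) = 483.05 + 62.0256 = 545.076.
True-score variance = 332.003 + 62.0256 = 394.028, so reliability = 0.7229.
Error variance = 545.076 − 394.028 = 151.047; SEM = √151.047 = 12.29.

12.29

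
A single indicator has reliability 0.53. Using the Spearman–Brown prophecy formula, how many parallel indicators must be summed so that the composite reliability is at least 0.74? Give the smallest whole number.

3

k ≥ ρ*(1−ρ₁)/(ρ₁(1−ρ*)) = 0.74·0.47 / (0.53·0.26) = 2.524.
Smallest integer k = 3.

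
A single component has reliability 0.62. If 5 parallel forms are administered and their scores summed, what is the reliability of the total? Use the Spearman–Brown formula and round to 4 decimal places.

0.8908

ρ_k = kρ / (1 + (k−1)ρ) = 5·0.62 / (1 + 4·0.62) = 3.100 / 3.480 = 0.8908.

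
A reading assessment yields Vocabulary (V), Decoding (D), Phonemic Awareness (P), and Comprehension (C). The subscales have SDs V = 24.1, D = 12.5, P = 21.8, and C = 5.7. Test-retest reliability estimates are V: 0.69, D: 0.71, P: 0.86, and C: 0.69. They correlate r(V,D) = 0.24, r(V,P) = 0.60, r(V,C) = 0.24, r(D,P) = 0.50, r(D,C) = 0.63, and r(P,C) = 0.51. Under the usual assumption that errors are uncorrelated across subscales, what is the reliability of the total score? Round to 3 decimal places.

0.883

Var(V+D+P+C) = 24.1² + 12.5² + 21.8² + 5.7² + 2·[24.1·12.5·0.24 + 24.1·21.8·0.60 + 24.1·5.7·0.24 + 12.5·21.8·0.50 + 12.5·5.7·0.63 + 21.8·5.7·0.51] = 1244.79 + 1330.01 = 2574.8.
Under uncorrelated errors the observed covariances equal the true-score covariances, so only the own-variance terms attenuate.
True-score variance = [24.1²·0.69 + 12.5²·0.71 + 21.8²·0.86 + 5.7²·0.69] + 1330.01 = 942.821 + 1330.01 = 2272.83.
Reliability = 2272.83 / 2574.8 = 0.883.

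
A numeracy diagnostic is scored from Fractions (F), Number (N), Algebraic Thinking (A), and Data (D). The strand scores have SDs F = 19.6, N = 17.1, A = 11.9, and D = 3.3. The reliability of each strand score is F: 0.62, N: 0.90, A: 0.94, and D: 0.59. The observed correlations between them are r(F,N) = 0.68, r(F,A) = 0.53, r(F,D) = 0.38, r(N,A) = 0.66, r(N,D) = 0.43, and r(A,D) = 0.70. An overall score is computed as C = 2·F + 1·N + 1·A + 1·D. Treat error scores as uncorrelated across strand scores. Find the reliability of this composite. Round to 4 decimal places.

0.8377

Var(C) = 2²·19.6² + 17.1² + 11.9² + 3.3² + 2·[2·19.6·17.1·0.68 + 2·19.6·11.9·0.53 + 2·19.6·3.3·0.38 + 17.1·11.9·0.66 + 17.1·3.3·0.43 + 11.9·3.3·0.70] = 1981.55 + 1876.53 = 3858.08.
Under uncorrelated errors the observed covariances equal the true-score covariances, so only the own-variance terms attenuate.
True-score variance = [2²·19.6²·0.62 + 17.1²·0.90 + 11.9²·0.94 + 3.3²·0.59] + 1876.53 = 1355.42 + 1876.53 = 3231.96.
Reliability = 3231.96 / 3858.08 = 0.8377.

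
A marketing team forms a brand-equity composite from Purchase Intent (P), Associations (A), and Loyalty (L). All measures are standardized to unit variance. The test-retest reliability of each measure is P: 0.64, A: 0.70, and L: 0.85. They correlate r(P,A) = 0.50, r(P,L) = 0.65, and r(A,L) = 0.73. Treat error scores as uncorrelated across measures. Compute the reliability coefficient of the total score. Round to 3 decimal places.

0.880

Var(P+A+L) = 3 + 2·[0.50 + 0.65 + 0.73] = 3 + 3.76 = 6.76.
Under uncorrelated errors the observed covariances equal the true-score covariances, so only the own-variance terms attenuate.
True-score variance = [0.64 + 0.70 + 0.85] + 3.76 = 2.19 + 3.76 = 5.95.
Reliability = 5.95 / 6.76 = 0.880.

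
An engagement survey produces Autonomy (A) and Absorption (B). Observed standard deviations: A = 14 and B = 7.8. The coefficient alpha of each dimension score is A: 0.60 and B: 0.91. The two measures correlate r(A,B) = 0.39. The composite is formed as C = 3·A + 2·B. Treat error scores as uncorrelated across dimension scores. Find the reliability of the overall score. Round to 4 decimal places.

0.7111

Var(C) = 3²·14² + 2²·7.8² + 2·[6·14·7.8·0.39] = 2007.36 + 511.056 = 2518.42.
Under uncorrelated errors the observed covariances equal the true-score covariances, so only the own-variance terms attenuate.
True-score variance = [3²·14²·0.60 + 2²·7.8²·0.91] + 511.056 = 1279.86 + 511.056 = 1790.91.
Reliability = 1790.91 / 2518.42 = 0.7111.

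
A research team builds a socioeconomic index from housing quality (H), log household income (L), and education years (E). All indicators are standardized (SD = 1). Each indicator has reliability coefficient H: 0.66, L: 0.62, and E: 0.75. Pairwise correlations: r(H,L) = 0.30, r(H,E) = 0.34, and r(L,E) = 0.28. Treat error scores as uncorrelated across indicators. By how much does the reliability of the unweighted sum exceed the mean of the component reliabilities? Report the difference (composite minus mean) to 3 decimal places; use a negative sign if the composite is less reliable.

0.123

Var(sum) = 3 + 1.84 = 4.84; true-score variance = 2.03 + 1.84 = 3.87; composite reliability = 0.7996.
Mean component reliability = 0.6767.
Difference = 0.7996 − 0.6767 = 0.123.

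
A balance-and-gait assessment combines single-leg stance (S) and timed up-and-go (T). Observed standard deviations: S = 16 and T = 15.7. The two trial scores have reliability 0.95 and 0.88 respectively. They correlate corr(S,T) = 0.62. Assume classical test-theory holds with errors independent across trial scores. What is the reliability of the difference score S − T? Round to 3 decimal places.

0.778

Var(S−T) = 16² + 15.7² − 2·16·15.7·0.62 = 502.49 − 311.488 = 191.002.
Under uncorrelated errors the observed covariances equal the true-score covariances, so only the own-variance terms attenuate.
True-score variance = [16²·0.95 + 15.7²·0.88] − 311.488 = 460.111 − 311.488 = 148.623.
Reliability = 148.623 / 191.002 = 0.778.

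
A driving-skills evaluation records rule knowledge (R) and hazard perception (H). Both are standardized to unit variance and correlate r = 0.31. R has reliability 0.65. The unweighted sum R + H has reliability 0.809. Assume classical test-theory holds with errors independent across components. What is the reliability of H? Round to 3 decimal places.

Var(R+H) = 2 + 2·0.31 = 2.620.
True-score variance = ρ_R + ρ_H + 2·0.31, so 0.809 = (0.65 + ρ_H + 0.62) / 2.620.
ρ_H = 0.809·2.620 − 0.65 − 0.62 = 0.850.

0.850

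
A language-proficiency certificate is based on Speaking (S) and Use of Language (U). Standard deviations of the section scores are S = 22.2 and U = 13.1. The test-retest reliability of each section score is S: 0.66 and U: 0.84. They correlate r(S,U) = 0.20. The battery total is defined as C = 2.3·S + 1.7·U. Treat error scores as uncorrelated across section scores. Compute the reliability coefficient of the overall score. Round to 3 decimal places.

0.729

Var(C) = 2.3²·22.2² + 1.7²·13.1² + 2·[3.91·22.2·13.1·0.20] = 3103.08 + 454.842 = 3557.92.
With uncorrelated errors the cross-covariances are all true-score covariance, so they carry over unchanged; only the diagonal terms shrink to ρᵢσᵢ².
True-score variance = [2.3²·22.2²·0.66 + 1.7²·13.1²·0.84] + 454.842 = 2137.3 + 454.842 = 2592.14.
Reliability = 2592.14 / 3557.92 = 0.729.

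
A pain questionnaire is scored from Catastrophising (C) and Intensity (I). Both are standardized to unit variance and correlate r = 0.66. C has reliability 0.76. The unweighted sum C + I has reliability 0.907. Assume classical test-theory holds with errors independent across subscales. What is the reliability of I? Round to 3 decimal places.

0.931

Var(C+I) = 2 + 2·0.66 = 3.320.
True-score variance = ρ_C + ρ_I + 2·0.66, so 0.907 = (0.76 + ρ_I + 1.32) / 3.320.
ρ_I = 0.907·3.320 − 0.76 − 1.32 = 0.931.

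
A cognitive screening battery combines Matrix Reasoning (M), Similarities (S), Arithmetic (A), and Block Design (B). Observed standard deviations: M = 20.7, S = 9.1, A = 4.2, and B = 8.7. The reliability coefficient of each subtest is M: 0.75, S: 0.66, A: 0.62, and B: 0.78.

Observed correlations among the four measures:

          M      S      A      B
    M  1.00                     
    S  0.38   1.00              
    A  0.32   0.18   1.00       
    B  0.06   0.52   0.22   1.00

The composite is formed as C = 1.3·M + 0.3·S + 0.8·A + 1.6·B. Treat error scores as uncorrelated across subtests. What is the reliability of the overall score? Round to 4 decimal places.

0.8011

Var(C) = 1.3²·20.7² + 0.3²·9.1² + 0.8²·4.2² + 1.6²·8.7² + 2·[0.39·20.7·9.1·0.38 + 1.04·20.7·4.2·0.32 + 2.08·20.7·8.7·0.06 + 0.24·9.1·4.2·0.18 + 0.48·9.1·8.7·0.52 + 1.28·4.2·8.7·0.22] = 936.657 + 222.054 = 1158.71.
Because errors are independent across components, Cov(Tᵢ,Tⱼ) = Cov(Xᵢ,Xⱼ); the off-diagonal part of the true-score variance is the same as above.
True-score variance = [1.3²·20.7²·0.75 + 0.3²·9.1²·0.66 + 0.8²·4.2²·0.62 + 1.6²·8.7²·0.78] + 222.054 = 706.167 + 222.054 = 928.221.
Reliability = 928.221 / 1158.71 = 0.8011.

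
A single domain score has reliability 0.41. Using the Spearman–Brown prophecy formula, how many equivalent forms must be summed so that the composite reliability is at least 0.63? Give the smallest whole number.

k ≥ ρ*(1−ρ₁)/(ρ₁(1−ρ*)) = 0.63·0.59 / (0.41·0.37) = 2.450.
Smallest integer k = 3.

3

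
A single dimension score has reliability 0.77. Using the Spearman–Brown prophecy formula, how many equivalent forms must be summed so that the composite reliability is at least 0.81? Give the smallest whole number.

k ≥ ρ*(1−ρ₁)/(ρ₁(1−ρ*)) = 0.81·0.23 / (0.77·0.19) = 1.273.
Smallest integer k = 2.

2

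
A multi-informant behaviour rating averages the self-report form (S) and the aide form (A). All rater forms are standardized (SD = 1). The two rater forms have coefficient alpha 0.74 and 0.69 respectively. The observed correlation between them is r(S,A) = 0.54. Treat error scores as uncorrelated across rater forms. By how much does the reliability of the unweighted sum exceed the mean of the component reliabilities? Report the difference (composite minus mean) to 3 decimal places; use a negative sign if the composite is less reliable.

Var(sum) = 2 + 1.08 = 3.08; true-score variance = 1.43 + 1.08 = 2.51; composite reliability = 0.8149.
Mean component reliability = 0.7150.
Difference = 0.8149 − 0.7150 = 0.100.

0.100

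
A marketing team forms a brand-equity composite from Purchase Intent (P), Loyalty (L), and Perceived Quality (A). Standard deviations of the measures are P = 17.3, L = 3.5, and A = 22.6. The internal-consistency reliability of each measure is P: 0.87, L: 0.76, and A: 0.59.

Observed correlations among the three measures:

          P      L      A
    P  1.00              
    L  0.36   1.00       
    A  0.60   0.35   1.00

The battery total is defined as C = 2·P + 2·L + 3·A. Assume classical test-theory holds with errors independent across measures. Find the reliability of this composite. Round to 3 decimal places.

Var(C) = 2²·17.3² + 2²·3.5² + 3²·22.6² + 2·[4·17.3·3.5·0.36 + 6·17.3·22.6·0.60 + 6·3.5·22.6·0.35] = 5843 + 3321.66 = 9164.66.
Under uncorrelated errors the observed covariances equal the true-score covariances, so only the own-variance terms attenuate.
True-score variance = [2²·17.3²·0.87 + 2²·3.5²·0.76 + 3²·22.6²·0.59] + 3321.66 = 3790.9 + 3321.66 = 7112.56.
Reliability = 7112.56 / 9164.66 = 0.776.

0.776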